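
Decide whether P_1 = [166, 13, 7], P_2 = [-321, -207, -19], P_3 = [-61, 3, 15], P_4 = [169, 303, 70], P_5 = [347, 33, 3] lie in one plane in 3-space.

No

The plane through P_1, P_2, P_3 has normal n = P_1P_2 × P_1P_3 = (-2020, 9798, -45070) and equation n·P = -523436.
Checking the remaining points: n·P_4 = -527486, n·P_5 = -512816.
Since n·P_4 = -527486 ≠ -523436, P_4 is off the plane and the points are not all coplanar.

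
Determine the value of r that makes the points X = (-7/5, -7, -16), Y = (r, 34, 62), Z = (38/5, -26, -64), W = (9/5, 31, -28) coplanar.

-79/5

Coplanarity ⇔ det[XY; XZ; XW] = 0.
Expanding, this is linear in r: (2052)r + (162108/5) = 0.
So r = -79/5.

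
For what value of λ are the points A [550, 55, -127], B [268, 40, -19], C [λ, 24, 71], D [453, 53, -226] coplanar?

-46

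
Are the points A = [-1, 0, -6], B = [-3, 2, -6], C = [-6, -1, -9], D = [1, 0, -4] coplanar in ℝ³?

No

The four points are coplanar iff the 3×3 determinant with rows AB, AC, AD is zero.
Rows: (-2, 2, 0), (-5, -1, -3), (2, 0, 2).
Expanding along the first row: (-2)(-2) − (2)(-4) + (0)(2) = 12.
Nonzero ⇒ not coplanar.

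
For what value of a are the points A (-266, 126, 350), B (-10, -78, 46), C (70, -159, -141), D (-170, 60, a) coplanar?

292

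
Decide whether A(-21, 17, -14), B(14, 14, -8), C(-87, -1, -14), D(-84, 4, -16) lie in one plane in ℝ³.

The four points are coplanar iff the 3×3 determinant with rows AB, AC, AD is zero.
Rows: (35, -3, 6), (-66, -18, 0), (-63, -13, -2).
Expanding along the first row: (35)(36) − (-3)(132) + (6)(-276) = 0.
Zero determinant ⇒ coplanar.

Yes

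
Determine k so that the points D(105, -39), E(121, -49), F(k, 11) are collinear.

25

Collinearity: (F − D) must be parallel to (E − D) = (16, -10).
Cross-multiplying the components: (k − 105)·(-10) = (50)·(16).
Solving gives k = 25.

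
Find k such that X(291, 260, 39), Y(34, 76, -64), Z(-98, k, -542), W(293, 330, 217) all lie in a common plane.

-183

Coplanarity ⇔ det[XY; XZ; XW] = 0.
Expanding, this is linear in k: (-45540)k + (-8333820) = 0.
So k = -183.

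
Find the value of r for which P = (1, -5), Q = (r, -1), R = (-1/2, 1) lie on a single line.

The three points are collinear iff det[PQ; PR] = 0.
This determinant is linear in r: (6)r + (0) = 0, so r = 0.

0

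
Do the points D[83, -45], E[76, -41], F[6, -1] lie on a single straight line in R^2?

Yes

DE = (-7, 4), DF = (-77, 44).
Twice the signed area of △DEF is (-7)(44) − (4)(-77) = 0.
The triangle is degenerate (zero area), so the points are collinear.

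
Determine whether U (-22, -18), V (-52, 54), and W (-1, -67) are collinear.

No

UV = (-30, 72), UW = (21, -49).
Twice the signed area of △UVW is (-30)(-49) − (72)(21) = -42.
The area is nonzero, so the three points are not collinear.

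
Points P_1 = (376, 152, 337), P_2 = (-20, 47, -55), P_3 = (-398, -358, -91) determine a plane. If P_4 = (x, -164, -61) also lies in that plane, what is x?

-207

The plane through P_1, P_2, P_3 has equation −154980x + 133920y + 120690z = 2755890.
Substituting P_4: (-154980)x + (-29324970) = 2755890, so x = -207.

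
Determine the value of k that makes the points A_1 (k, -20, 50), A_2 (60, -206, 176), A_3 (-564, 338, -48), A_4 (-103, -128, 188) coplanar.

-71

The points are coplanar iff A_1A_2 · (A_1A_3 × A_1A_4) = 0.
Expanding, this is linear in k: (-24000)k + (-1704000) = 0.
So k = -71.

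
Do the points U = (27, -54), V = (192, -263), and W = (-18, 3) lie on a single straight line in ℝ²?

Yes

UV = (165, -209), UW = (-45, 57).
Twice the signed area of △UVW is (165)(57) − (-209)(-45) = 0.
The triangle is degenerate (zero area), so the points are collinear.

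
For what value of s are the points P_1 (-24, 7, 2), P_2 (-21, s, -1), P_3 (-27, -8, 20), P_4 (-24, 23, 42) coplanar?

28

Coplanarity ⇔ det[P_1P_2; P_1P_3; P_1P_4] = 0.
Expanding, this is linear in s: (120)s + (-3360) = 0.
So s = 28.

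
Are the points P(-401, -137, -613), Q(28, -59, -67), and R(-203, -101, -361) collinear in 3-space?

PQ = (429, 78, 546), PR = (198, 36, 252).
Each component of PR is 6/13 times the corresponding component of PQ, so PR = 6/13·PQ and the points are collinear.

Yes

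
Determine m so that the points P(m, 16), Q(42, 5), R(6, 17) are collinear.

9

The three points are collinear iff det[PQ; PR] = 0.
This determinant is linear in m: (-12)m + (108) = 0, so m = 9.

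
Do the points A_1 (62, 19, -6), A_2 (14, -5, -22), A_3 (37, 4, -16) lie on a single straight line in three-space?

No

A_1A_2 = (-48, -24, -16), A_1A_3 = (-25, -15, -10).
A_1A_2 × A_1A_3 = (0, -80, 120).
The cross product is nonzero, so the points do not lie on one line.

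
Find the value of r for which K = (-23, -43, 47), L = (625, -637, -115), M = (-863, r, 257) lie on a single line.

727

Direction KL = (648, -594, -162). From the x-coordinate of M, the parameter along the line is τ = (-863 − (-23))/648 = -35/27.
Then r = (-43) + (-35/27)·(-594) = 727.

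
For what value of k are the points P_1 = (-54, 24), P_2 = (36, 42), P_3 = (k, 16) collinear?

Collinearity: (P_3 − P_1) must be parallel to (P_2 − P_1) = (90, 18).
Cross-multiplying the components: (k − (-54))·(18) = (-8)·(90).
Solving gives k = -94.

-94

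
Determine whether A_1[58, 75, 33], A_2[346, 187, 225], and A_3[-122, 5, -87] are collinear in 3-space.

A_1A_2 = (288, 112, 192), A_1A_3 = (-180, -70, -120).
Each component of A_1A_3 is -5/8 times the corresponding component of A_1A_2, so A_1A_3 = -5/8·A_1A_2 and the points are collinear.

Yes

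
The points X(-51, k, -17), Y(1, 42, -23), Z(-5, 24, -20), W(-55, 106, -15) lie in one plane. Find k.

118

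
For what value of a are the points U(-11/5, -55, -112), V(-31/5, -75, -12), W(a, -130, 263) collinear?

Direction UV = (-4, -20, 100). From the y-coordinate of W, the parameter along the line is τ = (-130 − (-55))/(-20) = 15/4.
Then a = (-11/5) + 15/4·(-4) = -86/5.

-86/5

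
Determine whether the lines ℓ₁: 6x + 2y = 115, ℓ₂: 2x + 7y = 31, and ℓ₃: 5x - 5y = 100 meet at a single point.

No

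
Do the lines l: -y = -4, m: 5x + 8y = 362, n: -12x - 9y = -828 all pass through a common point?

Intersecting l and m: solving the 2×2 system gives (x, y) = (66, 4).
Substitute into n: (-12)(66) + (-9)(4) = -828.
This equals -828, so (66, 4) lies on all three lines and they are concurrent.

Yes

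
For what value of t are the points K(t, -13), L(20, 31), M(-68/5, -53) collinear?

Collinearity: (K − L) must be parallel to (M − L) = (-168/5, -84).
Cross-multiplying the components: (t − 20)·(-84) = (-44)·(-168/5).
Solving gives t = 12/5.

12/5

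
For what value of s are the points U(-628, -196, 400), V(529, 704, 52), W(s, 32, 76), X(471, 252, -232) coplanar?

The points are coplanar iff UV · (UW × UX) = 0.
Expanding, this is linear in s: (412896)s + (27251136) = 0.
So s = -66.

-66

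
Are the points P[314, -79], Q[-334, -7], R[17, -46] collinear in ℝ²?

Yes

PQ = (-648, 72), PR = (-297, 33).
Twice the signed area of △PQR is (-648)(33) − (72)(-297) = 0.
The triangle is degenerate (zero area), so the points are collinear.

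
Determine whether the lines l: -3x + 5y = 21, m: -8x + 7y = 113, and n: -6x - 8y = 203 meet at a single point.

No

Intersecting l and m: solving the 2×2 system gives (x, y) = (-22, -9).
Substitute into n: (-6)(-22) + (-8)(-9) = 204.
But n requires 203 ≠ 204, so the three lines have no common point.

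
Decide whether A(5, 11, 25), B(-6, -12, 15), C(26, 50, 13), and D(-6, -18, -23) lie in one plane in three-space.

Yes

A normal to the plane through A, B, C is n = AB × AC = (666, -342, 54).
The plane has equation n·P = 918. For D: n·D = 918.
Equal, so D lies in the plane and all four are coplanar.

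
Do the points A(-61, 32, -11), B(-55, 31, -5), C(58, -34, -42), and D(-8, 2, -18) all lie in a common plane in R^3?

No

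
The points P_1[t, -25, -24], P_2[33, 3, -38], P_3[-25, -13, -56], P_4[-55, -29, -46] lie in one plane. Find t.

-23

The points are coplanar iff P_1P_2 · (P_1P_3 × P_1P_4) = 0.
Expanding, this is linear in t: (448)t + (10304) = 0.
So t = -23.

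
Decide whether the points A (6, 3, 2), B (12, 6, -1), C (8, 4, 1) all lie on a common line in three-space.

Yes

AB = (6, 3, -3), AC = (2, 1, -1).
AB × AC = (0, 0, 0).
The cross product vanishes, so the three points are collinear.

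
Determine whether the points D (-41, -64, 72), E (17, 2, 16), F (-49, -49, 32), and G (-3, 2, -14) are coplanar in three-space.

No

A normal to the plane through D, E, F is n = DE × DF = (-1800, 2768, 1398).
The plane has equation n·P = -2696. For G: n·G = -8636.
-8636 ≠ -2696, so G is off the plane.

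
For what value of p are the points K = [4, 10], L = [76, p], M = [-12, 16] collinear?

-17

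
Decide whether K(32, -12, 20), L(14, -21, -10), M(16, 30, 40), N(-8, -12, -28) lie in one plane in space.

A normal to the plane through K, L, M is n = KL × KM = (1080, 840, -900).
The plane has equation n·P = 6480. For N: n·N = 6480.
Equal, so N lies in the plane and all four are coplanar.

Yes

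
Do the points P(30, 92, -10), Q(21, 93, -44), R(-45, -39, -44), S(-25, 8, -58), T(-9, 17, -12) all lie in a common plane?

The plane through P, Q, R has normal n = PQ × PR = (-4488, 2244, 1254) and equation n·X = 59268.
Checking the remaining points: n·S = 57420, n·T = 63492.
Since n·S = 57420 ≠ 59268, S is off the plane and the points are not all coplanar.

No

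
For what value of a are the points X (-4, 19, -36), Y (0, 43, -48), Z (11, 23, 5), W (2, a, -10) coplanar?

11

The points are coplanar iff XY · (XZ × XW) = 0.
Expanding, this is linear in a: (-344)a + (3784) = 0.
So a = 11.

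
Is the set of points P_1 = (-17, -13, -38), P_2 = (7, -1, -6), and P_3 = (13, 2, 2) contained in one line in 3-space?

Yes

P_1P_2 = (24, 12, 32), P_1P_3 = (30, 15, 40).
Each component of P_1P_3 is 5/4 times the corresponding component of P_1P_2, so P_1P_3 = 5/4·P_1P_2 and the points are collinear.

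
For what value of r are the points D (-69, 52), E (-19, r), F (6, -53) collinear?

-18

The three points are collinear iff det[DE; DF] = 0.
This determinant is linear in r: (-75)r + (-1350) = 0, so r = -18.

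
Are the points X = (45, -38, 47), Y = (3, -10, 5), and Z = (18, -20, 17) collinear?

No

XY = (-42, 28, -42), XZ = (-27, 18, -30).
Comparing components 2 and 3: (28)(-30) − (-42)(18) = -84 ≠ 0, so XY and XZ are not parallel and the points are not collinear.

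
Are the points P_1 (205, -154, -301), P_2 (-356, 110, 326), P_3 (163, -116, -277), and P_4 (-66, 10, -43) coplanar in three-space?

A normal to the plane through P_1, P_2, P_3 is n = P_1P_2 × P_1P_3 = (-17490, -12870, -10230).
The plane has equation n·P = 1475760. For P_4: n·P_4 = 1465530.
1465530 ≠ 1475760, so P_4 is off the plane.

No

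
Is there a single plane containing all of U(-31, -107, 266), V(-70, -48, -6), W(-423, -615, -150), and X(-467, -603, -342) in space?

Yes

A normal to the plane through U, V, W is n = UV × UW = (-162720, 90400, 42940).
The plane has equation n·P = 6793560. For X: n·X = 6793560.
Equal, so X lies in the plane and all four are coplanar.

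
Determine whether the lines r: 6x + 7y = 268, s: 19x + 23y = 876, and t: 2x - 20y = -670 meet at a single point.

No

Intersecting r and s: solving the 2×2 system gives (x, y) = (32/5, 164/5).
Substitute into t: (2)(32/5) + (-20)(164/5) = -3216/5.
But t requires -670 ≠ -3216/5, so the three lines have no common point.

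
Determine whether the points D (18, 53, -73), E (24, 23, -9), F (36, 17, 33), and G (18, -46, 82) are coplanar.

A normal to the plane through D, E, F is n = DE × DF = (-876, 516, 324).
The plane has equation n·P = -12072. For G: n·G = -12936.
-12936 ≠ -12072, so G is off the plane.

No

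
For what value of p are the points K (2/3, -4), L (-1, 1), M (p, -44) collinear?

Collinearity: (M − K) must be parallel to (L − K) = (-5/3, 5).
Cross-multiplying the components: (p − 2/3)·(5) = (-40)·(-5/3).
Solving gives p = 14.

14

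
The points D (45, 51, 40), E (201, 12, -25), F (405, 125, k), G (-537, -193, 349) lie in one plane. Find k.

-138

Normal to plane DEG: n = (-27911, -10374, -60762); plane equation n·P = -4215549.
Requiring n·F = -4215549: (-60762)k + (-12600705) = -4215549.
So k = -138.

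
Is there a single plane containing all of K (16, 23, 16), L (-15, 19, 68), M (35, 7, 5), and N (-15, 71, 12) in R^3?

With K as base: KL = (-31, -4, 52), KM = (19, -16, -11), KN = (-31, 48, -4).
KM × KN = (592, 417, 416).
KL · (KM × KN) = 1612.
Since 1612 ≠ 0, the four points are not coplanar.

No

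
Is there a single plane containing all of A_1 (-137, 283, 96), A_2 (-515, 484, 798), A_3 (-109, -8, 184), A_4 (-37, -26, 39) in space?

No

With A_1 as base: A_1A_2 = (-378, 201, 702), A_1A_3 = (28, -291, 88), A_1A_4 = (100, -309, -57).
A_1A_3 × A_1A_4 = (43779, 10396, 20448).
A_1A_2 · (A_1A_3 × A_1A_4) = -104370.
Since -104370 ≠ 0, the four points are not coplanar.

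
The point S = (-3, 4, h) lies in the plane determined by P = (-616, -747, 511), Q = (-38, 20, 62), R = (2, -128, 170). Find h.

The plane through P, Q, R has equation 16384x − 80384y − 116224z = -9436160.
Substituting S: (-116224)h + (-370688) = -9436160, so h = 78.

78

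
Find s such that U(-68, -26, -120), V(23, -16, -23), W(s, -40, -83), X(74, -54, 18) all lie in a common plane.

-28

Normal to plane UVX: n = (4096, 1216, -3968); plane equation n·P = 166016.
Requiring n·W = 166016: (4096)s + (280704) = 166016.
So s = -28.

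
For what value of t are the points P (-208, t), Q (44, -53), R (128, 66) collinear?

Collinearity: (P − Q) must be parallel to (R − Q) = (84, 119).
Cross-multiplying the components: (t − (-53))·(84) = (-252)·(119).
Solving gives t = -410.

-410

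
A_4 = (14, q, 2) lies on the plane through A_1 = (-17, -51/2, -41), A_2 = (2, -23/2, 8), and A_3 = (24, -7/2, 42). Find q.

-16

A normal to the plane is n = A_1A_2 × A_1A_3 = (84, 432, -156).
A_4 lies in the plane iff n · A_1A_4 = 0.
This gives (432)q + (6912) = 0, so q = -16.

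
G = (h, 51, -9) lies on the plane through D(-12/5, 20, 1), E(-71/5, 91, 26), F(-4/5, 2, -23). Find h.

-46/5

Coplanarity requires DE · (DF × DG) = 0.
DE = (-59/5, 71, 25), DF = (8/5, -18, -24); the triple product is linear in h with coefficient -1254 and constant term -57684/5.
Setting it to zero: h = -46/5.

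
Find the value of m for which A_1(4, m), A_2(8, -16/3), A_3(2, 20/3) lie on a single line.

The three points are collinear iff det[A_1A_2; A_1A_3] = 0.
This determinant is linear in m: (-6)m + (16) = 0, so m = 8/3.

8/3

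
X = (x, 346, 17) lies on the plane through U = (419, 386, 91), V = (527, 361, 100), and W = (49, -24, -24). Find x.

-129

A normal to the plane is n = UV × UW = (6565, 9090, -53530).
X lies in the plane iff n · UX = 0.
This gives (6565)x + (846885) = 0, so x = -129.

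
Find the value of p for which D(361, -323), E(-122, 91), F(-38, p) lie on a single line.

19

Collinearity: (F − D) must be parallel to (E − D) = (-483, 414).
Cross-multiplying the components: (p − (-323))·(-483) = (-399)·(414).
Solving gives p = 19.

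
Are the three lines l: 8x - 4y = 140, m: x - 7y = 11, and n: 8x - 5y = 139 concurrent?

Intersecting l and m: solving the 2×2 system gives (x, y) = (18, 1).
Substitute into n: (8)(18) + (-5)(1) = 139.
This equals 139, so (18, 1) lies on all three lines and they are concurrent.

Yes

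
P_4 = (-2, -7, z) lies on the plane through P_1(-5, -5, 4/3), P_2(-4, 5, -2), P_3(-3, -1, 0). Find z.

A normal to the plane is n = P_1P_2 × P_1P_3 = (0, -16/3, -16).
P_4 lies in the plane iff n · P_1P_4 = 0.
This gives (-16)z + (32) = 0, so z = 2.

2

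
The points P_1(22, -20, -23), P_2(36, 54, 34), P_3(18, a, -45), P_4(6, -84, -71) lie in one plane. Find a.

-48

Normal to plane P_1P_2P_4: n = (96, -240, 288); plane equation n·P = 288.
Requiring n·P_3 = 288: (-240)a + (-11232) = 288.
So a = -48.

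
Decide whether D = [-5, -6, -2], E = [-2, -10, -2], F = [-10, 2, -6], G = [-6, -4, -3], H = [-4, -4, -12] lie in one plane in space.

The plane through D, E, F has normal n = DE × DF = (16, 12, 4) and equation n·P = -160.
Checking the remaining points: n·G = -156, n·H = -160.
Since n·G = -156 ≠ -160, G is off the plane and the points are not all coplanar.

No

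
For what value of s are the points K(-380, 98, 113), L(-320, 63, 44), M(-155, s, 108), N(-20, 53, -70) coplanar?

Normal to plane KLN: n = (3300, -13860, 9900); plane equation n·P = -1493580.
Requiring n·M = -1493580: (-13860)s + (557700) = -1493580.
So s = 148.

148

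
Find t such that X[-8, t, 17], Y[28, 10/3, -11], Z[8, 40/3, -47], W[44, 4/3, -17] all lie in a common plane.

16/3

The points are coplanar iff XY · (XZ × XW) = 0.
Expanding, this is linear in t: (696)t + (-3712) = 0.
So t = 16/3.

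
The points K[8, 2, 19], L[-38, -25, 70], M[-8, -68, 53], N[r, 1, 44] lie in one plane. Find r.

-18

Coplanarity ⇔ det[KL; KM; KN] = 0.
Expanding, this is linear in r: (2652)r + (47736) = 0.
So r = -18.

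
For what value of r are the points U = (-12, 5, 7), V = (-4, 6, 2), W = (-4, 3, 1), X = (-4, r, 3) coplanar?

9

The points are coplanar iff UV · (UW × UX) = 0.
Expanding, this is linear in r: (8)r + (-72) = 0.
So r = 9.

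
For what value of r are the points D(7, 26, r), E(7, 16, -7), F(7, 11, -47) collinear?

73

Direction EF = (0, -5, -40). From the y-coordinate of D, the parameter along the line is τ = (26 − 16)/(-5) = -2.
Then r = (-7) + (-2)·(-40) = 73.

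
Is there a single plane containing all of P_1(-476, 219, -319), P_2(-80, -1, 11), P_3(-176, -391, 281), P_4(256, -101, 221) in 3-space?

With P_1 as base: P_1P_2 = (396, -220, 330), P_1P_3 = (300, -610, 600), P_1P_4 = (732, -320, 540).
P_1P_3 × P_1P_4 = (-137400, 277200, 350520).
P_1P_2 · (P_1P_3 × P_1P_4) = 277200.
Since 277200 ≠ 0, the four points are not coplanar.

No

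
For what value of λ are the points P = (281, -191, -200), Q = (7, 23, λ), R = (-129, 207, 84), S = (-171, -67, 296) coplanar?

20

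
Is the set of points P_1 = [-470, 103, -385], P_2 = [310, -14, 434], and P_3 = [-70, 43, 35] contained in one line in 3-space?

Yes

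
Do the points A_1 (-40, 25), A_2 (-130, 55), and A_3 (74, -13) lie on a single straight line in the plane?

Yes

A_1A_2 = (-90, 30), A_1A_3 = (114, -38).
Checking proportionality: A_1A_3 = -19/15·A_1A_2, so the vectors are parallel and the points are collinear.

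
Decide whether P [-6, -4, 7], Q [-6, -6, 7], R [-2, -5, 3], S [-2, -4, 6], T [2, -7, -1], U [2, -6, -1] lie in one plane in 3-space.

No

The plane through P, Q, R has normal n = PQ × PR = (8, 0, 8) and equation n·X = 8.
Checking the remaining points: n·S = 32, n·T = 8, n·U = 8.
Since n·S = 32 ≠ 8, S is off the plane and the points are not all coplanar.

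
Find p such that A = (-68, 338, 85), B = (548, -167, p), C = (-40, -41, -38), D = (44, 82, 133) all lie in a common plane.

Coplanarity ⇔ det[AB; AC; AD] = 0.
Expanding, this is linear in p: (35280)p + (-25966080) = 0.
So p = 736.

736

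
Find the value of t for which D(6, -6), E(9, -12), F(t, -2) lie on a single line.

The three points are collinear iff det[DE; DF] = 0.
This determinant is linear in t: (6)t + (-24) = 0, so t = 4.

4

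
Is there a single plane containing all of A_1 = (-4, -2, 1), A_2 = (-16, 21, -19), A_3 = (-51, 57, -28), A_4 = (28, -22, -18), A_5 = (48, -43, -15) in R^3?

The plane through A_1, A_2, A_3 has normal n = A_1A_2 × A_1A_3 = (513, 592, 373) and equation n·P = -2863.
Checking the remaining points: n·A_4 = -5374, n·A_5 = -6427.
Since n·A_4 = -5374 ≠ -2863, A_4 is off the plane and the points are not all coplanar.

No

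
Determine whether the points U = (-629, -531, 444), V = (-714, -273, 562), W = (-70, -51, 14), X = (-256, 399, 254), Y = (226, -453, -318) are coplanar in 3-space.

Yes

The plane through U, V, W has normal n = UV × UW = (-167580, 29412, -185022) and equation n·P = 7640280.
Checking the remaining points: n·X = 7640280, n·Y = 7640280.
All equal 7640280, so all 5 points lie in one plane.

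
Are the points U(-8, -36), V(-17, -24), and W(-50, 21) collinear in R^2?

No

UV = (-9, 12), UW = (-42, 57).
If collinear, UW would be a scalar multiple of UV. But (-9)·(57) ≠ (12)·(-42) (difference -9), so they are not parallel; the points are not collinear.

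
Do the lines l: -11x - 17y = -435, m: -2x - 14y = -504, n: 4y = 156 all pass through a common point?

No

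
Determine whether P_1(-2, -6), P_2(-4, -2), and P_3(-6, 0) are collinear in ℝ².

P_1P_2 = (-2, 4), P_1P_3 = (-4, 6).
If collinear, P_1P_3 would be a scalar multiple of P_1P_2. But (-2)·(6) ≠ (4)·(-4) (difference 4), so they are not parallel; the points are not collinear.

No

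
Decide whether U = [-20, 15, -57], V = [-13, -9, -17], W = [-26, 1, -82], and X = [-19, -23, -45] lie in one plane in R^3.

No

A normal to the plane through U, V, W is n = UV × UW = (1160, -65, -242).
The plane has equation n·P = -10381. For X: n·X = -9655.
-9655 ≠ -10381, so X is off the plane.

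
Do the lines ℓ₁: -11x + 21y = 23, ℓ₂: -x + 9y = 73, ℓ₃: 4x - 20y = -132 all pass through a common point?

Lines aᵢx + bᵢy = cᵢ with pairwise distinct directions are concurrent exactly when det[aᵢ bᵢ cᵢ] = 0.
Here the determinant is 0.
It vanishes, so the lines are concurrent at (17, 10).

Yes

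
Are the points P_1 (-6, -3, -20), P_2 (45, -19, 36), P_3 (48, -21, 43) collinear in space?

No

P_1P_2 = (51, -16, 56), P_1P_3 = (54, -18, 63).
Comparing components 3 and 1: (56)(54) − (51)(63) = -189 ≠ 0, so P_1P_2 and P_1P_3 are not parallel and the points are not collinear.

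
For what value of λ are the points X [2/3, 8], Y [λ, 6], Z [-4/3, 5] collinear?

Collinearity: (Y − X) must be parallel to (Z − X) = (-2, -3).
Cross-multiplying the components: (λ − 2/3)·(-3) = (-2)·(-2).
Solving gives λ = -2/3.

-2/3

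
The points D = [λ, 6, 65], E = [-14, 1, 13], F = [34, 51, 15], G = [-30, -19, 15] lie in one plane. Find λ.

50

Coplanarity ⇔ det[DE; DF; DG] = 0.
Expanding, this is linear in λ: (-140)λ + (7000) = 0.
So λ = 50.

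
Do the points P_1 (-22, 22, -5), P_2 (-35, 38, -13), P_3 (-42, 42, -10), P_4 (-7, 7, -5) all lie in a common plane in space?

No

The four points are coplanar iff the 3×3 determinant with rows P_1P_2, P_1P_3, P_1P_4 is zero.
Rows: (-13, 16, -8), (-20, 20, -5), (15, -15, 0).
Expanding along the first row: (-13)(-75) − (16)(75) + (-8)(0) = -225.
Nonzero ⇒ not coplanar.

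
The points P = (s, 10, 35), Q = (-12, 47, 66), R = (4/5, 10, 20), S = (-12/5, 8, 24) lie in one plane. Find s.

Coplanarity ⇔ det[PQ; PR; PS] = 0.
Expanding, this is linear in s: (240)s + (1968) = 0.
So s = -41/5.

-41/5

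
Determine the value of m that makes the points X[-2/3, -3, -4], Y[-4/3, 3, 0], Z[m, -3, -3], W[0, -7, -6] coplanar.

-1/3

Normal to plane XYW: n = (4, 4/3, -4/3); plane equation n·P = -4/3.
Requiring n·Z = -4/3: (4)m + (0) = -4/3.
So m = -1/3.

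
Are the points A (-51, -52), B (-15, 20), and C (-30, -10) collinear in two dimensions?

Yes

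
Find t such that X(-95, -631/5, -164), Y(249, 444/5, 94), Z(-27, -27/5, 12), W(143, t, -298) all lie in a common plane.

Coplanarity ⇔ det[XY; XZ; XW] = 0.
Expanding, this is linear in t: (-43000)t + (-7447600) = 0.
So t = -866/5.

-866/5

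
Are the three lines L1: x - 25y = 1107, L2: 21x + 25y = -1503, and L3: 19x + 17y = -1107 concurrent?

Yes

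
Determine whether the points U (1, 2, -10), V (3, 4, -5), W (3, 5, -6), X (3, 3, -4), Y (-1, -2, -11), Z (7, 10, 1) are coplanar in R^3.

The plane through U, V, W has normal n = UV × UW = (-7, 2, 2) and equation n·P = -23.
Checking the remaining points: n·X = -23, n·Y = -19, n·Z = -27.
Since n·Y = -19 ≠ -23, Y is off the plane and the points are not all coplanar.

No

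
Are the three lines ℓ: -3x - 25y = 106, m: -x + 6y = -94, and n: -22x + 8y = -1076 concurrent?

The three lines meet at one point iff the augmented coefficient matrix [aᵢ bᵢ cᵢ] has rank < 3, i.e. its determinant vanishes.
Here the determinant is 5456.
Nonzero, so no common point exists.

No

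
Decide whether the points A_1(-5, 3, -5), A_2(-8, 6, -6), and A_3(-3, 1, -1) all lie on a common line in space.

A_1A_2 = (-3, 3, -1), A_1A_3 = (2, -2, 4).
A_1A_2 × A_1A_3 = (10, 10, 0).
The cross product is nonzero, so the points do not lie on one line.

No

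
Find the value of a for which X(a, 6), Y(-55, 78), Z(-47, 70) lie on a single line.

17

The three points are collinear iff det[XY; XZ] = 0.
This determinant is linear in a: (8)a + (-136) = 0, so a = 17.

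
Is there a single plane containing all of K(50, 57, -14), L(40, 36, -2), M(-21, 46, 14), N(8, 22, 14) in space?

No

With K as base: KL = (-10, -21, 12), KM = (-71, -11, 28), KN = (-42, -35, 28).
KM × KN = (672, 812, 2023).
KL · (KM × KN) = 504.
Since 504 ≠ 0, the four points are not coplanar.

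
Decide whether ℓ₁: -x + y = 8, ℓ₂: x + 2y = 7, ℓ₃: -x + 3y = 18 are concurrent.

Intersecting ℓ₁ and ℓ₂: solving the 2×2 system gives (x, y) = (-3, 5).
Substitute into ℓ₃: (-1)(-3) + (3)(5) = 18.
This equals 18, so (-3, 5) lies on all three lines and they are concurrent.

Yes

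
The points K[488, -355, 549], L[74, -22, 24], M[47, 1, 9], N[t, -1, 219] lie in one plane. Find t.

65

Normal to plane KLM: n = (7080, 7965, -531); plane equation n·P = 335946.
Requiring n·N = 335946: (7080)t + (-124254) = 335946.
So t = 65.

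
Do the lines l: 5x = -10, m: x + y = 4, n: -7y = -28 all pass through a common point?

Intersecting l and m: solving the 2×2 system gives (x, y) = (-2, 6).
Substitute into n: (0)(-2) + (-7)(6) = -42.
But n requires -28 ≠ -42, so the three lines have no common point.

No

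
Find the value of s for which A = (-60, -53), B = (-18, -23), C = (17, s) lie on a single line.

2

Collinearity: (C − A) must be parallel to (B − A) = (42, 30).
Cross-multiplying the components: (s − (-53))·(42) = (77)·(30).
Solving gives s = 2.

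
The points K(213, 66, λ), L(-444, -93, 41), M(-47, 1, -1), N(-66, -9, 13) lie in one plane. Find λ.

-36

Coplanarity ⇔ det[KL; KM; KN] = 0.
Expanding, this is linear in λ: (2184)λ + (78624) = 0.
So λ = -36.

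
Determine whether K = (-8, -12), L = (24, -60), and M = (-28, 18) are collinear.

Yes

KL = (32, -48), KM = (-20, 30).
Checking proportionality: KM = -5/8·KL, so the vectors are parallel and the points are collinear.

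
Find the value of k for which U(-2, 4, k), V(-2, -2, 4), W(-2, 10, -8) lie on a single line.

Direction VW = (0, 12, -12). From the y-coordinate of U, the parameter along the line is τ = (4 − (-2))/12 = 1/2.
Then k = 4 + 1/2·(-12) = -2.

-2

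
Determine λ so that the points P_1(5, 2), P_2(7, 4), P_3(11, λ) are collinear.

Collinearity: (P_3 − P_1) must be parallel to (P_2 − P_1) = (2, 2).
Cross-multiplying the components: (λ − 2)·(2) = (6)·(2).
Solving gives λ = 8.

8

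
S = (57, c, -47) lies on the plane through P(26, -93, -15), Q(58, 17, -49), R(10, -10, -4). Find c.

The plane through P, Q, R has equation 4032x + 192y + 4416z = 20736.
Substituting S: (192)c + (22272) = 20736, so c = -8.

-8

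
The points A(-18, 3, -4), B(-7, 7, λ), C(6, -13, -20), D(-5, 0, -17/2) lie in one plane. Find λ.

-3

Normal to plane ACD: n = (24, -100, 136); plane equation n·P = -1276.
Requiring n·B = -1276: (136)λ + (-868) = -1276.
So λ = -3.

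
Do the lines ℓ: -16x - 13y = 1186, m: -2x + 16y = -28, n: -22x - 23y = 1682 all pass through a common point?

Intersecting ℓ and m: solving the 2×2 system gives (x, y) = (-66, -10).
Substitute into n: (-22)(-66) + (-23)(-10) = 1682.
This equals 1682, so (-66, -10) lies on all three lines and they are concurrent.

Yes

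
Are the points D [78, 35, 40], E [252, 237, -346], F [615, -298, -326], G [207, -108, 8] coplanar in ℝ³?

With D as base: DE = (174, 202, -386), DF = (537, -333, -366), DG = (129, -143, -32).
DF × DG = (-41682, -30030, -33834).
DE · (DF × DG) = -258804.
Since -258804 ≠ 0, the four points are not coplanar.

No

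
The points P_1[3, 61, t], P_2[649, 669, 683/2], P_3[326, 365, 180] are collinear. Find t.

Direction P_2P_3 = (-323, -304, -323/2). From the x-coordinate of P_1, the parameter along the line is τ = (3 − 649)/(-323) = 2.
Then t = 683/2 + 2·(-323/2) = 37/2.

37/2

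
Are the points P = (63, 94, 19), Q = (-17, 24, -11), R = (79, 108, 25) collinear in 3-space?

Yes

PQ = (-80, -70, -30), PR = (16, 14, 6).
PQ × PR = (0, 0, 0).
The cross product vanishes, so the three points are collinear.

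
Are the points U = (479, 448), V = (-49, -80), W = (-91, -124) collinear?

No

UV = (-528, -528), UW = (-570, -572).
det[UV; UW] = (-528)(-572) − (-528)(-570) = 1056.
The determinant is nonzero, so they are not collinear.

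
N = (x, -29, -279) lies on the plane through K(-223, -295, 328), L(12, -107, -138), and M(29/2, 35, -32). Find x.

The plane through K, L, M has equation 86100x − 26075y + 32900z = -716975.
Substituting N: (86100)x + (-8422925) = -716975, so x = 179/2.

179/2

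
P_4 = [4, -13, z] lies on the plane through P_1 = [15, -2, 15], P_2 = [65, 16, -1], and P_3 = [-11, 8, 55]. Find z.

7

A normal to the plane is n = P_1P_2 × P_1P_3 = (880, -1584, 968).
P_4 lies in the plane iff n · P_1P_4 = 0.
This gives (968)z + (-6776) = 0, so z = 7.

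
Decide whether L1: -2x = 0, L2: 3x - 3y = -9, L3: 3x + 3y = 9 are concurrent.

Intersecting L1 and L2: solving the 2×2 system gives (x, y) = (0, 3).
Substitute into L3: (3)(0) + (3)(3) = 9.
This equals 9, so (0, 3) lies on all three lines and they are concurrent.

Yes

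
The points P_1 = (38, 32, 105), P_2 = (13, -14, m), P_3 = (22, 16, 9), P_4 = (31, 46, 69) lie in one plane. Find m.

Coplanarity ⇔ det[P_1P_2; P_1P_3; P_1P_4] = 0.
Expanding, this is linear in m: (-336)m + (-17136) = 0.
So m = -51.

-51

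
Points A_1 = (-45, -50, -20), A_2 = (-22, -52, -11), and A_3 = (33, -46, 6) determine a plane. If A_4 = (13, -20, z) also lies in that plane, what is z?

-12

A normal to the plane is n = A_1A_2 × A_1A_3 = (-88, 104, 248).
A_4 lies in the plane iff n · A_1A_4 = 0.
This gives (248)z + (2976) = 0, so z = -12.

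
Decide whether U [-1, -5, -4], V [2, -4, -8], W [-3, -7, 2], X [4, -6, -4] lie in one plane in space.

The four points are coplanar iff the 3×3 determinant with rows UV, UW, UX is zero.
Rows: (3, 1, -4), (-2, -2, 6), (5, -1, 0).
Expanding along the first row: (3)(6) − (1)(-30) + (-4)(12) = 0.
Zero determinant ⇒ coplanar.

Yes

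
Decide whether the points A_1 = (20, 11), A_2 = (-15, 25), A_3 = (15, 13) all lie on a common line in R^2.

A_1A_2 = (-35, 14), A_1A_3 = (-5, 2).
Twice the signed area of △A_1A_2A_3 is (-35)(2) − (14)(-5) = 0.
The triangle is degenerate (zero area), so the points are collinear.

Yes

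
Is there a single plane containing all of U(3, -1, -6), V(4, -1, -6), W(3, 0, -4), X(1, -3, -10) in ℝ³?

The four points are coplanar iff the 3×3 determinant with rows UV, UW, UX is zero.
Rows: (1, 0, 0), (0, 1, 2), (-2, -2, -4).
Expanding along the first row: (1)(0) − (0)(4) + (0)(2) = 0.
Zero determinant ⇒ coplanar.

Yes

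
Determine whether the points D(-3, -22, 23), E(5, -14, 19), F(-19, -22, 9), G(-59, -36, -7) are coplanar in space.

The four points are coplanar iff the 3×3 determinant with rows DE, DF, DG is zero.
Rows: (8, 8, -4), (-16, 0, -14), (-56, -14, -30).
Expanding along the first row: (8)(-196) − (8)(-304) + (-4)(224) = -32.
Nonzero ⇒ not coplanar.

No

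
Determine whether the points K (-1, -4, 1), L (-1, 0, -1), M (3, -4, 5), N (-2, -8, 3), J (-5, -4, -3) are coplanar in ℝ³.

No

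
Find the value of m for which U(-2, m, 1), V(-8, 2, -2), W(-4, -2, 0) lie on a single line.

Direction VW = (4, -4, 2). From the x-coordinate of U, the parameter along the line is τ = (-2 − (-8))/4 = 3/2.
Then m = 2 + 3/2·(-4) = -4.

-4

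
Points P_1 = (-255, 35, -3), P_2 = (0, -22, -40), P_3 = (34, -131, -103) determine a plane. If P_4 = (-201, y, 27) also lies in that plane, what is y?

89

The plane through P_1, P_2, P_3 has equation −442x + 14807y − 25857z = 708526.
Substituting P_4: (14807)y + (-609297) = 708526, so y = 89.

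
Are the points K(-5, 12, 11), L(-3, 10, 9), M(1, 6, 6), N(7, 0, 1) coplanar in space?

Yes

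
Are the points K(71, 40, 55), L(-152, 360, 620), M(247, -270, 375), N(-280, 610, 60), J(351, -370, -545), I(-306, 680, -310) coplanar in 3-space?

The plane through K, L, M has normal n = KL × KM = (277550, 170800, 12810) and equation n·P = 27242600.
Checking the remaining points: n·N = 27242600, n·J = 27242600, n·I = 27242600.
All equal 27242600, so all 6 points lie in one plane.

Yes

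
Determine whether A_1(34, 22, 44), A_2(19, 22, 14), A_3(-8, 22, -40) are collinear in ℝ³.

A_1A_2 = (-15, 0, -30), A_1A_3 = (-42, 0, -84).
Each component of A_1A_3 is 14/5 times the corresponding component of A_1A_2, so A_1A_3 = 14/5·A_1A_2 and the points are collinear.

Yes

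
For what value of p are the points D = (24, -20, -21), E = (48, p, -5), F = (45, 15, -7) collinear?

20

Collinearity requires DE × DF = 0; each component is linear in p.
The x-component gives (14)p + (-280) = 0, so p = 20.
The remaining components then also vanish.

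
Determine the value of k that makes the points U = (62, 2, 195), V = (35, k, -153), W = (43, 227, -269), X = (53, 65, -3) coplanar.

Normal to plane UWX: n = (-15318, 414, 828); plane equation n·P = -787428.
Requiring n·V = -787428: (414)k + (-662814) = -787428.
So k = -301.

-301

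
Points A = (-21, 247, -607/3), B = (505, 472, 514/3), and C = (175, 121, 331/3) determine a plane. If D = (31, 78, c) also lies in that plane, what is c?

-22/3

Coplanarity requires AB · (AC × AD) = 0.
AB = (526, 225, 1121/3), AC = (196, -126, 938/3); the triple product is linear in c with coefficient -110376 and constant term -809424.
Setting it to zero: c = -22/3.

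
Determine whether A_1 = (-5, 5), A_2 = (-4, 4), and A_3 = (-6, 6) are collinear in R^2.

Yes

A_1A_2 = (1, -1), A_1A_3 = (-1, 1).
Checking proportionality: A_1A_3 = -1·A_1A_2, so the vectors are parallel and the points are collinear.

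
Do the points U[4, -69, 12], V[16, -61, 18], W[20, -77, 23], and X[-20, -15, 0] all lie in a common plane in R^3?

With U as base: UV = (12, 8, 6), UW = (16, -8, 11), UX = (-24, 54, -12).
UW × UX = (-498, -72, 672).
UV · (UW × UX) = -2520.
Since -2520 ≠ 0, the four points are not coplanar.

No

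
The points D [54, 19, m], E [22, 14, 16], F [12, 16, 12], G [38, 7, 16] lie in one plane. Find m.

Coplanarity ⇔ det[DE; DF; DG] = 0.
Expanding, this is linear in m: (-38)m + (1824) = 0.
So m = 48.

48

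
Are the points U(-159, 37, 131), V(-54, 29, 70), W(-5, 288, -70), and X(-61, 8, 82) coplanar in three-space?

No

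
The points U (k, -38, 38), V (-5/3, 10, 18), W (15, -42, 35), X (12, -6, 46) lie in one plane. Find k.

46/3

The points are coplanar iff UV · (UW × UX) = 0.
Expanding, this is linear in k: (1184)k + (-54464/3) = 0.
So k = 46/3.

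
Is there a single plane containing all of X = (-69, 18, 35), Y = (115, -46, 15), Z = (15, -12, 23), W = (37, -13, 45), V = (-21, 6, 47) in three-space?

The plane through X, Y, Z has normal n = XY × XZ = (168, 528, -144) and equation n·P = -7128.
Checking the remaining points: n·W = -7128, n·V = -7128.
All equal -7128, so all 5 points lie in one plane.

Yes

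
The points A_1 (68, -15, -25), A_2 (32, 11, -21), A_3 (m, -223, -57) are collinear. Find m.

356

Direction A_1A_2 = (-36, 26, 4). From the y-coordinate of A_3, the parameter along the line is τ = (-223 − (-15))/26 = -8.
Then m = 68 + (-8)·(-36) = 356.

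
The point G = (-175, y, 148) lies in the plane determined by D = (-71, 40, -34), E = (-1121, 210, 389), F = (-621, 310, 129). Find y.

The plane through D, E, F has equation −86500x − 61500y − 190000z = 10141500.
Substituting G: (-61500)y + (-12982500) = 10141500, so y = -376.

-376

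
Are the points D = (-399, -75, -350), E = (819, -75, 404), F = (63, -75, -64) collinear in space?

DE = (1218, 0, 754), DF = (462, 0, 286).
DE × DF = (0, 0, 0).
The cross product vanishes, so the three points are collinear.

Yes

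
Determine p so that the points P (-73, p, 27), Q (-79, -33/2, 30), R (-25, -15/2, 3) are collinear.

-31/2

Direction QR = (54, 9, -27). From the x-coordinate of P, the parameter along the line is τ = (-73 − (-79))/54 = 1/9.
Then p = (-33/2) + 1/9·(9) = -31/2.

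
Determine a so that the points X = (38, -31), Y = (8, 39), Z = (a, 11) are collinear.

The three points are collinear iff det[XY; XZ] = 0.
This determinant is linear in a: (-70)a + (1400) = 0, so a = 20.

20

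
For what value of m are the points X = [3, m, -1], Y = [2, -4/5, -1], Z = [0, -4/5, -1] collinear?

-4/5

Collinearity requires XY × XZ = 0; each component is linear in m.
The z-component gives (-2)m + (-8/5) = 0, so m = -4/5.
The remaining components then also vanish.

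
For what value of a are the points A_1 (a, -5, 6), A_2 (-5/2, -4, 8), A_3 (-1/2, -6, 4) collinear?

Collinearity requires A_1A_2 × A_1A_3 = 0; each component is linear in a.
The y-component gives (-4)a + (-6) = 0, so a = -3/2.
The remaining components then also vanish.

-3/2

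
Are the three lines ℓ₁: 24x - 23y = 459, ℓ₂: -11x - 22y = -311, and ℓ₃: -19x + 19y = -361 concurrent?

No

Intersecting ℓ₁ and ℓ₂: solving the 2×2 system gives (x, y) = (17251/781, 2415/781).
Substitute into ℓ₃: (-19)(17251/781) + (19)(2415/781) = -281884/781.
But ℓ₃ requires -361 ≠ -281884/781, so the three lines have no common point.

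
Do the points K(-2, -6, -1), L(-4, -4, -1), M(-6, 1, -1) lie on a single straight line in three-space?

No

KL = (-2, 2, 0), KM = (-4, 7, 0).
Comparing components 1 and 2: (-2)(7) − (2)(-4) = -6 ≠ 0, so KL and KM are not parallel and the points are not collinear.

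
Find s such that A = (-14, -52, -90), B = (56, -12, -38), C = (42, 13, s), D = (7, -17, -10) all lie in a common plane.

44

Normal to plane ABD: n = (1380, -4508, 1610); plane equation n·P = 70196.
Requiring n·C = 70196: (1610)s + (-644) = 70196.
So s = 44.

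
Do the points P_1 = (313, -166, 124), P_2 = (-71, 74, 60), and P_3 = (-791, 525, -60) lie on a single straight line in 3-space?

P_1P_2 = (-384, 240, -64), P_1P_3 = (-1104, 691, -184).
P_1P_2 × P_1P_3 = (64, 0, -384).
The cross product is nonzero, so the points do not lie on one line.

No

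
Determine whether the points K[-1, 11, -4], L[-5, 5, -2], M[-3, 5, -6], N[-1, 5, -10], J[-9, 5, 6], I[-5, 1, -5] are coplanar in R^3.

The plane through K, L, M has normal n = KL × KM = (24, -12, 12) and equation n·P = -204.
Checking the remaining points: n·N = -204, n·J = -204, n·I = -192.
Since n·I = -192 ≠ -204, I is off the plane and the points are not all coplanar.

No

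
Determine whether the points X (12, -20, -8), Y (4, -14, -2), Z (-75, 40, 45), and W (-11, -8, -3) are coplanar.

Yes

A normal to the plane through X, Y, Z is n = XY × XZ = (-42, -98, 42).
The plane has equation n·P = 1120. For W: n·W = 1120.
Equal, so W lies in the plane and all four are coplanar.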